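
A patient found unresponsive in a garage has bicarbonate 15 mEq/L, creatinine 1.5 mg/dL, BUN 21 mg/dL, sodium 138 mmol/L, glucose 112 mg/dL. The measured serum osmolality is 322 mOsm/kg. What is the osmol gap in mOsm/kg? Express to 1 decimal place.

32.3 mOsm/kg

Calculated osmolality = 2·Na + glucose/18 + BUN/2.8
= 2·138 + 112/18 + 21/2.8
= 276 + 6.22 + 7.50
= 289.72 mOsm/kg ≈ 289.7 mOsm/kg
Osmolar gap = measured − calculated = 322 − 289.7 = 32.3 mOsm/kg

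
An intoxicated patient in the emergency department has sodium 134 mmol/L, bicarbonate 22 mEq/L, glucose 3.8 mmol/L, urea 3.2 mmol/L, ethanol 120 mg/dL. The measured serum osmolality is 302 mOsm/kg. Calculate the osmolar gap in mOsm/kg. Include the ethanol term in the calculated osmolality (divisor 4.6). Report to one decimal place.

Calculated osmolality = 2·Na + glucose + urea + ethanol/4.6
= 2·134 + 3.8 + 3.2 + 120/4.6
= 268 + 3.80 + 3.20 + 26.09
= 301.09 mOsm/kg ≈ 301.1 mOsm/kg
Osmolar gap = measured − calculated = 302 − 301.1 = 0.9 mOsm/kg

0.9 mOsm/kg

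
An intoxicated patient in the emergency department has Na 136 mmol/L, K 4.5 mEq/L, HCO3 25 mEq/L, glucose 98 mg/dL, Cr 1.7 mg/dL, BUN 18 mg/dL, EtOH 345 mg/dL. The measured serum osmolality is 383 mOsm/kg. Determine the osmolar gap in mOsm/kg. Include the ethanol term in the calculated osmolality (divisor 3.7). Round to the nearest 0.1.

5.9 mOsm/kg

Calculated osmolality = 2·Na + glucose/18 + BUN/2.8 + ethanol/3.7
= 2·136 + 98/18 + 18/2.8 + 345/3.7
= 272 + 5.44 + 6.43 + 93.24
= 377.11 mOsm/kg ≈ 377.1 mOsm/kg
Osmolar gap = measured − calculated = 383 − 377.1 = 5.9 mOsm/kg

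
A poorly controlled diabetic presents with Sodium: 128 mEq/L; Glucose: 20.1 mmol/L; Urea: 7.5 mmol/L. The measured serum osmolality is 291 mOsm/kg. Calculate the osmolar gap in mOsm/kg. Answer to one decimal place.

Calculated osmolality = 2·Na + glucose + urea
= 2·128 + 20.1 + 7.5
= 256 + 20.10 + 7.50
= 283.6 mOsm/kg ≈ 283.6 mOsm/kg
Osmolar gap = measured − calculated = 291 − 283.6 = 7.4 mOsm/kg

7.4 mOsm/kg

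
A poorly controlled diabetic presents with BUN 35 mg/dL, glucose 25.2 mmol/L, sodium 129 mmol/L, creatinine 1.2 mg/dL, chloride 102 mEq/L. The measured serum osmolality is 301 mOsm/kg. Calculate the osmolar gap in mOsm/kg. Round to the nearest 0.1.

Calculated osmolality = 2·Na + glucose + BUN/2.8
= 2·129 + 25.2 + 35/2.8
= 258 + 25.20 + 12.50
= 295.7 mOsm/kg ≈ 295.7 mOsm/kg
Osmolar gap = measured − calculated = 301 − 295.7 = 5.3 mOsm/kg

5.3 mOsm/kg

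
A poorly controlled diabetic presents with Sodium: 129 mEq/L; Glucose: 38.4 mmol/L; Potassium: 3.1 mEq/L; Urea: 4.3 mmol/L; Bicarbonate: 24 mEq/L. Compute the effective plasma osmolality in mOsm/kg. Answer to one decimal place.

Effective osmolality excludes urea (freely permeant across cell membranes):
2·Na + glucose
= 2·129 + 38.4
= 258 + 38.4
= 296.4 mOsm/kg

296.4 mOsm/kg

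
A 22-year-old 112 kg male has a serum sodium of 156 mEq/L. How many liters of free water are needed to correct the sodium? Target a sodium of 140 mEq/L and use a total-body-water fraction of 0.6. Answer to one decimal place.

TBW = 0.6 · 112 = 67.2 L
Free water deficit = TBW · (Na/140 − 1)
= 67.2 · (156/140 − 1)
= 67.2 · 0.1143
= 7.68 L

7.7 L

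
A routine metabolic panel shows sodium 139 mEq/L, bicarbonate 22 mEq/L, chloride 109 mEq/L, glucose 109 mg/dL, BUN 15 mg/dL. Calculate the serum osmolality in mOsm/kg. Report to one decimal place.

289.4 mOsm/kg

Calculated osmolality = 2·Na + glucose/18 + BUN/2.8
= 2·139 + 109/18 + 15/2.8
= 278 + 6.06 + 5.36
= 289.42 mOsm/kg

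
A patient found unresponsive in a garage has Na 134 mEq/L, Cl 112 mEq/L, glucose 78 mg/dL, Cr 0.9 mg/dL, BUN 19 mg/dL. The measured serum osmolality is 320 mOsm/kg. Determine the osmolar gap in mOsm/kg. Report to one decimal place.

Calculated osmolality = 2·Na + glucose/18 + BUN/2.8
= 2·134 + 78/18 + 19/2.8
= 268 + 4.33 + 6.79
= 279.12 mOsm/kg ≈ 279.1 mOsm/kg
Osmolar gap = measured − calculated = 320 − 279.1 = 40.9 mOsm/kg

40.9 mOsm/kg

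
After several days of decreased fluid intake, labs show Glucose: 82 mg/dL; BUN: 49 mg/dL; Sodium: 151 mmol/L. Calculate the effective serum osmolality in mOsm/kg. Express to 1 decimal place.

306.6 mOsm/kg

Effective osmolality excludes urea (freely permeant across cell membranes):
2·Na + glucose/18
= 2·151 + 82/18
= 302 + 4.56
= 306.56 mOsm/kg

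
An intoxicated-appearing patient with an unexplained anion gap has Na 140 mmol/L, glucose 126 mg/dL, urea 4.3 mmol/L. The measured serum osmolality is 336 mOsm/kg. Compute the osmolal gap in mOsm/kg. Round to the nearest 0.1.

44.7 mOsm/kg

Calculated osmolality = 2·Na + glucose/18 + urea
= 2·140 + 126/18 + 4.3
= 280 + 7 + 4.30
= 291.3 mOsm/kg ≈ 291.3 mOsm/kg
Osmolar gap = measured − calculated = 336 − 291.3 = 44.7 mOsm/kg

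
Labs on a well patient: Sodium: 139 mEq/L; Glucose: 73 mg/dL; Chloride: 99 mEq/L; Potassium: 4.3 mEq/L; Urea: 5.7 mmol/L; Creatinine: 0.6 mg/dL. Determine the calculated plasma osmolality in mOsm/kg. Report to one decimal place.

287.8 mOsm/kg

Calculated osmolality = 2·Na + glucose/18 + urea
= 2·139 + 73/18 + 5.7
= 278 + 4.06 + 5.70
= 287.76 mOsm/kg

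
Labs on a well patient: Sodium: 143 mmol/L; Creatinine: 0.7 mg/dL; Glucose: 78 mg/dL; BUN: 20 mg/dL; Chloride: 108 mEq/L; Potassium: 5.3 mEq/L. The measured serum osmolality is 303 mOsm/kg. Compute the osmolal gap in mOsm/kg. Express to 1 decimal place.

5.5 mOsm/kg

Calculated osmolality = 2·Na + glucose/18 + BUN/2.8
= 2·143 + 78/18 + 20/2.8
= 286 + 4.33 + 7.14
= 297.47 mOsm/kg ≈ 297.5 mOsm/kg
Osmolar gap = measured − calculated = 303 − 297.5 = 5.5 mOsm/kg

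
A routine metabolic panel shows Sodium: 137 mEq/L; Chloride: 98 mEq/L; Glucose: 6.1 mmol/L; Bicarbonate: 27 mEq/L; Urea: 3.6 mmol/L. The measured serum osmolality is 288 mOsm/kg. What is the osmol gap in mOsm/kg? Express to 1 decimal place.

Calculated osmolality = 2·Na + glucose + urea
= 2·137 + 6.1 + 3.6
= 274 + 6.10 + 3.60
= 283.7 mOsm/kg ≈ 283.7 mOsm/kg
Osmolar gap = measured − calculated = 288 − 283.7 = 4.3 mOsm/kg

4.3 mOsm/kg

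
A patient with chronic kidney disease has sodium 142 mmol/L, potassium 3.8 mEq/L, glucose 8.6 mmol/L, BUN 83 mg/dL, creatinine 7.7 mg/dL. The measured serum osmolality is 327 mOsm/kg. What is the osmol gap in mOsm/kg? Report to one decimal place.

Calculated osmolality = 2·Na + glucose + BUN/2.8
= 2·142 + 8.6 + 83/2.8
= 284 + 8.60 + 29.64
= 322.24 mOsm/kg ≈ 322.2 mOsm/kg
Osmolar gap = measured − calculated = 327 − 322.2 = 4.8 mOsm/kg

4.8 mOsm/kg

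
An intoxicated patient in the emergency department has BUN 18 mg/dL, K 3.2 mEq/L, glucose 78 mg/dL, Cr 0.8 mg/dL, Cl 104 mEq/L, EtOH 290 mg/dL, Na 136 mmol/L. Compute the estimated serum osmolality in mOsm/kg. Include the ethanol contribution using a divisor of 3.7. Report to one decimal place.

361.1 mOsm/kg

Calculated osmolality = 2·Na + glucose/18 + BUN/2.8 + ethanol/3.7
= 2·136 + 78/18 + 18/2.8 + 290/3.7
= 272 + 4.33 + 6.43 + 78.38
= 361.14 mOsm/kg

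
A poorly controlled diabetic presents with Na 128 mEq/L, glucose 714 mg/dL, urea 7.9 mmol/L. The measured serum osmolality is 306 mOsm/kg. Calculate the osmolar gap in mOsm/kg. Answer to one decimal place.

2.4 mOsm/kg

Calculated osmolality = 2·Na + glucose/18 + urea
= 2·128 + 714/18 + 7.9
= 256 + 39.67 + 7.90
= 303.57 mOsm/kg ≈ 303.6 mOsm/kg
Osmolar gap = measured − calculated = 306 − 303.6 = 2.4 mOsm/kg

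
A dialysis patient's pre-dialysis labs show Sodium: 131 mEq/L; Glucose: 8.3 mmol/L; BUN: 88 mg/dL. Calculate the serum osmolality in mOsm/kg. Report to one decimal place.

301.7 mOsm/kg

Calculated osmolality = 2·Na + glucose + BUN/2.8
= 2·131 + 8.3 + 88/2.8
= 262 + 8.30 + 31.43
= 301.73 mOsm/kg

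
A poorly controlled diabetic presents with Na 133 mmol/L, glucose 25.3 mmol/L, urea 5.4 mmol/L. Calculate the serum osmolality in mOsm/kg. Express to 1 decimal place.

296.7 mOsm/kg

Calculated osmolality = 2·Na + glucose + urea
= 2·133 + 25.3 + 5.4
= 266 + 25.30 + 5.40
= 296.7 mOsm/kg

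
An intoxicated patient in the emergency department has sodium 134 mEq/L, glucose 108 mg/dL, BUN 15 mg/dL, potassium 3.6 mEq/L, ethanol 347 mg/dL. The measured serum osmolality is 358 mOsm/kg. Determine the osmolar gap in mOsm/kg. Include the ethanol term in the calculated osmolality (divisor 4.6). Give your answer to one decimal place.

3.2 mOsm/kg

Calculated osmolality = 2·Na + glucose/18 + BUN/2.8 + ethanol/4.6
= 2·134 + 108/18 + 15/2.8 + 347/4.6
= 268 + 6 + 5.36 + 75.43
= 354.79 mOsm/kg ≈ 354.8 mOsm/kg
Osmolar gap = measured − calculated = 358 − 354.8 = 3.2 mOsm/kg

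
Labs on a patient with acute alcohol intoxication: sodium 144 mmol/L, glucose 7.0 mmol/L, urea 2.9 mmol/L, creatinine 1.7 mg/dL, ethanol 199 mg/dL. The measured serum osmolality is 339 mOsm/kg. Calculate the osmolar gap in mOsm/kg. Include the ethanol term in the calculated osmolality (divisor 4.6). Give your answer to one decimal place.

Calculated osmolality = 2·Na + glucose + urea + ethanol/4.6
= 2·144 + 7 + 2.9 + 199/4.6
= 288 + 7 + 2.90 + 43.26
= 341.16 mOsm/kg ≈ 341.2 mOsm/kg
Osmolar gap = measured − calculated = 339 − 341.2 = -2.2 mOsm/kg

-2.2 mOsm/kg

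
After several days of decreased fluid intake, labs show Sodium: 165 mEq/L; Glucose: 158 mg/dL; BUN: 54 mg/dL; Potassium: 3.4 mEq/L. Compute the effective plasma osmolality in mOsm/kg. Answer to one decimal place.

338.8 mOsm/kg

Effective osmolality excludes urea (freely permeant across cell membranes):
2·Na + glucose/18
= 2·165 + 158/18
= 330 + 8.78
= 338.78 mOsm/kg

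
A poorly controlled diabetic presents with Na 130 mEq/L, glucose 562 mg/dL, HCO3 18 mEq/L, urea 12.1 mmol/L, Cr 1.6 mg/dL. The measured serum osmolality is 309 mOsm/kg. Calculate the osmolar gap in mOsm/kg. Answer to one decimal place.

5.7 mOsm/kg

Calculated osmolality = 2·Na + glucose/18 + urea
= 2·130 + 562/18 + 12.1
= 260 + 31.22 + 12.10
= 303.32 mOsm/kg ≈ 303.3 mOsm/kg
Osmolar gap = measured − calculated = 309 − 303.3 = 5.7 mOsm/kg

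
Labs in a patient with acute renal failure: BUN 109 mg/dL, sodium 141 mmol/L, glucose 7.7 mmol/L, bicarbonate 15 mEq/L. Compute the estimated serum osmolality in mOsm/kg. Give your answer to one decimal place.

Calculated osmolality = 2·Na + glucose + BUN/2.8
= 2·141 + 7.7 + 109/2.8
= 282 + 7.70 + 38.93
= 328.63 mOsm/kg

328.6 mOsm/kg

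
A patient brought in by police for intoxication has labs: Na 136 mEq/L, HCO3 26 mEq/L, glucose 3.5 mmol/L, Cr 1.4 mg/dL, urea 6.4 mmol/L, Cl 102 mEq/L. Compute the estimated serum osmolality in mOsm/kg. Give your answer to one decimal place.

Calculated osmolality = 2·Na + glucose + urea
= 2·136 + 3.5 + 6.4
= 272 + 3.50 + 6.40
= 281.9 mOsm/kg

281.9 mOsm/kg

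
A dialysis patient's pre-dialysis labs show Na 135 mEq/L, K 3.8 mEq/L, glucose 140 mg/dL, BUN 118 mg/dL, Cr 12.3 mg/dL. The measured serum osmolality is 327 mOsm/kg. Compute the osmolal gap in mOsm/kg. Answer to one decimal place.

Calculated osmolality = 2·Na + glucose/18 + BUN/2.8
= 2·135 + 140/18 + 118/2.8
= 270 + 7.78 + 42.14
= 319.92 mOsm/kg ≈ 319.9 mOsm/kg
Osmolar gap = measured − calculated = 327 − 319.9 = 7.1 mOsm/kg

7.1 mOsm/kg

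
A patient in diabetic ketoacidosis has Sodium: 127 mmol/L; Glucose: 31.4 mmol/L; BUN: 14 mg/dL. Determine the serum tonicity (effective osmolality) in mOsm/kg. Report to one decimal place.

285.4 mOsm/kg

Effective osmolality excludes urea (freely permeant across cell membranes):
2·Na + glucose
= 2·127 + 31.4
= 254 + 31.4
= 285.4 mOsm/kg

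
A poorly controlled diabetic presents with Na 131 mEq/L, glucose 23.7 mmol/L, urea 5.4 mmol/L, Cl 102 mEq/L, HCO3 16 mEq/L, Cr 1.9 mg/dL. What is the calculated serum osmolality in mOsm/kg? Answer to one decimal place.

Calculated osmolality = 2·Na + glucose + urea
= 2·131 + 23.7 + 5.4
= 262 + 23.70 + 5.40
= 291.1 mOsm/kg

291.1 mOsm/kg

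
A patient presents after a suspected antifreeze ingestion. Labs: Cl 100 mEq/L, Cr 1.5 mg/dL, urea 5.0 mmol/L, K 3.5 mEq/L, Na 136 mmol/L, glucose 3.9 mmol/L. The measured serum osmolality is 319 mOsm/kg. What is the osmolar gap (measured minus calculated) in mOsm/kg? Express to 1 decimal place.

38.1 mOsm/kg

Calculated osmolality = 2·Na + glucose + urea
= 2·136 + 3.9 + 5
= 272 + 3.90 + 5
= 280.9 mOsm/kg ≈ 280.9 mOsm/kg
Osmolar gap = measured − calculated = 319 − 280.9 = 38.1 mOsm/kg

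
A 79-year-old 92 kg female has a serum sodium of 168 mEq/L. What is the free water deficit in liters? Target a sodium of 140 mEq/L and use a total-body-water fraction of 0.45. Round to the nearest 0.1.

8.3 L

TBW = 0.45 · 92 = 41.4 L
Free water deficit = TBW · (Na/140 − 1)
= 41.4 · (168/140 − 1)
= 41.4 · 0.2
= 8.28 L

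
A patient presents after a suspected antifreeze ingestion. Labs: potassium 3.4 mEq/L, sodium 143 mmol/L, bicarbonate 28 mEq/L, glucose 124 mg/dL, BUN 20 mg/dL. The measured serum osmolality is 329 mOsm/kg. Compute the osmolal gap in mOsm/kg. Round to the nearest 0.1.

29.0 mOsm/kg

Calculated osmolality = 2·Na + glucose/18 + BUN/2.8
= 2·143 + 124/18 + 20/2.8
= 286 + 6.89 + 7.14
= 300.03 mOsm/kg ≈ 300.0 mOsm/kg
Osmolar gap = measured − calculated = 329 − 300.0 = 29.0 mOsm/kg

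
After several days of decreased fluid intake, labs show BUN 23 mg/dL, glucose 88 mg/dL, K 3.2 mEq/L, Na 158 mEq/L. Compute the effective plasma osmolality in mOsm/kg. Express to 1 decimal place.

Effective osmolality excludes urea (freely permeant across cell membranes):
2·Na + glucose/18
= 2·158 + 88/18
= 316 + 4.89
= 320.89 mOsm/kg

320.9 mOsm/kg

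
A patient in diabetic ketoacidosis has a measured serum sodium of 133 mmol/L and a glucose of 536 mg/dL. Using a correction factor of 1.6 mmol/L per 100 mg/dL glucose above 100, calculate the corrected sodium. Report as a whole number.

140 mmol/L

Corrected Na = measured Na + 1.6 · (glucose − 100)/100
= 133 + 1.6 · (536 − 100)/100
= 133 + 7
= 140 mmol/L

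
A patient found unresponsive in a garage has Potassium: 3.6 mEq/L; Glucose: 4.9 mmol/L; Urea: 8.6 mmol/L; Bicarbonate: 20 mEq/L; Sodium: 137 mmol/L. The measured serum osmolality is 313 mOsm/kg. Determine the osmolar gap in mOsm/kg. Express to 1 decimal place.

Calculated osmolality = 2·Na + glucose + urea
= 2·137 + 4.9 + 8.6
= 274 + 4.90 + 8.60
= 287.5 mOsm/kg ≈ 287.5 mOsm/kg
Osmolar gap = measured − calculated = 313 − 287.5 = 25.5 mOsm/kg

25.5 mOsm/kg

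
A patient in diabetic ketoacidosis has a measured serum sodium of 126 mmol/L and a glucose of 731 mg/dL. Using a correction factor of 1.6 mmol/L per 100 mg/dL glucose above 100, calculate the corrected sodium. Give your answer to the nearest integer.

Corrected Na = measured Na + 1.6 · (glucose − 100)/100
= 126 + 1.6 · (731 − 100)/100
= 126 + 10.1
= 136.1 mmol/L

136 mmol/L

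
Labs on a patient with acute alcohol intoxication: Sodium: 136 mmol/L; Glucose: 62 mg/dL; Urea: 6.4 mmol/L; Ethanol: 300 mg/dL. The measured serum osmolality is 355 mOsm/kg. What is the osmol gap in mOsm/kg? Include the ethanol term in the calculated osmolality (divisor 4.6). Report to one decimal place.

7.9 mOsm/kg

Calculated osmolality = 2·Na + glucose/18 + urea + ethanol/4.6
= 2·136 + 62/18 + 6.4 + 300/4.6
= 272 + 3.44 + 6.40 + 65.22
= 347.06 mOsm/kg ≈ 347.1 mOsm/kg
Osmolar gap = measured − calculated = 355 − 347.1 = 7.9 mOsm/kg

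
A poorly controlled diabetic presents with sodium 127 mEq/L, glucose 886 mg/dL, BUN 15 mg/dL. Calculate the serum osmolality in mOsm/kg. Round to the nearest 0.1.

308.6 mOsm/kg

Calculated osmolality = 2·Na + glucose/18 + BUN/2.8
= 2·127 + 886/18 + 15/2.8
= 254 + 49.22 + 5.36
= 308.58 mOsm/kg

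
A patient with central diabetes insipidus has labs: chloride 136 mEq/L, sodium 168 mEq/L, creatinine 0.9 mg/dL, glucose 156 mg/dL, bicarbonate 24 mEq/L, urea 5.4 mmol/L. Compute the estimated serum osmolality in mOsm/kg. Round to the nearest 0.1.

350.1 mOsm/kg

Calculated osmolality = 2·Na + glucose/18 + urea
= 2·168 + 156/18 + 5.4
= 336 + 8.67 + 5.40
= 350.07 mOsm/kg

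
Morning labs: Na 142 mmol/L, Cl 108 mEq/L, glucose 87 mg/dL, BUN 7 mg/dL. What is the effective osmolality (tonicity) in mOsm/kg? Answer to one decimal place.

288.8 mOsm/kg

Effective osmolality excludes urea (freely permeant across cell membranes):
2·Na + glucose/18
= 2·142 + 87/18
= 284 + 4.83
= 288.83 mOsm/kg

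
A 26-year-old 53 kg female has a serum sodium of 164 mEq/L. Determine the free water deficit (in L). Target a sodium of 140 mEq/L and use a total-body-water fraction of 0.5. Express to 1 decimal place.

4.5 L

TBW = 0.5 · 53 = 26.5 L
Free water deficit = TBW · (Na/140 − 1)
= 26.5 · (164/140 − 1)
= 26.5 · 0.1714
= 4.54 L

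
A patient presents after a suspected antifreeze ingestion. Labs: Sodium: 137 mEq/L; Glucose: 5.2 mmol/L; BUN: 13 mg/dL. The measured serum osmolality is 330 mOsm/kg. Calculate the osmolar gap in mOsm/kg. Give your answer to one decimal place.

46.2 mOsm/kg

Calculated osmolality = 2·Na + glucose + BUN/2.8
= 2·137 + 5.2 + 13/2.8
= 274 + 5.20 + 4.64
= 283.84 mOsm/kg ≈ 283.8 mOsm/kg
Osmolar gap = measured − calculated = 330 − 283.8 = 46.2 mOsm/kg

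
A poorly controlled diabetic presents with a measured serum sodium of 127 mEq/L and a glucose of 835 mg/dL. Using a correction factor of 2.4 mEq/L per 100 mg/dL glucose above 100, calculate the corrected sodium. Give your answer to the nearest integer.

Corrected Na = measured Na + 2.4 · (glucose − 100)/100
= 127 + 2.4 · (835 − 100)/100
= 127 + 17.6
= 144.6 mEq/L

145 mEq/L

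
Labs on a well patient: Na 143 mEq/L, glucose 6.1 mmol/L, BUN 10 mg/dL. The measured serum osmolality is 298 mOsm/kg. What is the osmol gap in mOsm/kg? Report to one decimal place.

2.3 mOsm/kg

Calculated osmolality = 2·Na + glucose + BUN/2.8
= 2·143 + 6.1 + 10/2.8
= 286 + 6.10 + 3.57
= 295.67 mOsm/kg ≈ 295.7 mOsm/kg
Osmolar gap = measured − calculated = 298 − 295.7 = 2.3 mOsm/kg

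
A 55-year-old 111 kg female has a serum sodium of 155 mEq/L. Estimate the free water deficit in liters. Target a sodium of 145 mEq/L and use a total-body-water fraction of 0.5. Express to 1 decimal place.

TBW = 0.5 · 111 = 55.5 L
Free water deficit = TBW · (Na/145 − 1)
= 55.5 · (155/145 − 1)
= 55.5 · 0.069
= 3.83 L

3.8 L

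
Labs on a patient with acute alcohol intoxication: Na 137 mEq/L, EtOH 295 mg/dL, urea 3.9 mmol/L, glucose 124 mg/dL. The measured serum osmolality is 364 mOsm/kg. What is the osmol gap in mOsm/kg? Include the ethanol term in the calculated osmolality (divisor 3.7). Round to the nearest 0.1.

Calculated osmolality = 2·Na + glucose/18 + urea + ethanol/3.7
= 2·137 + 124/18 + 3.9 + 295/3.7
= 274 + 6.89 + 3.90 + 79.73
= 364.52 mOsm/kg ≈ 364.5 mOsm/kg
Osmolar gap = measured − calculated = 364 − 364.5 = -0.5 mOsm/kg

-0.5 mOsm/kg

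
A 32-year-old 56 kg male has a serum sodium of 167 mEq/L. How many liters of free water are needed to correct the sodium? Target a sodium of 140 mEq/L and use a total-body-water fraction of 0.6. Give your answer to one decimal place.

TBW = 0.6 · 56 = 33.6 L
Free water deficit = TBW · (Na/140 − 1)
= 33.6 · (167/140 − 1)
= 33.6 · 0.1929
= 6.48 L

6.5 L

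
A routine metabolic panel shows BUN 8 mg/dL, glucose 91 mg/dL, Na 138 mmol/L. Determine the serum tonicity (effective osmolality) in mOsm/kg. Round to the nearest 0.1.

281.1 mOsm/kg

Effective osmolality excludes urea (freely permeant across cell membranes):
2·Na + glucose/18
= 2·138 + 91/18
= 276 + 5.06
= 281.06 mOsm/kg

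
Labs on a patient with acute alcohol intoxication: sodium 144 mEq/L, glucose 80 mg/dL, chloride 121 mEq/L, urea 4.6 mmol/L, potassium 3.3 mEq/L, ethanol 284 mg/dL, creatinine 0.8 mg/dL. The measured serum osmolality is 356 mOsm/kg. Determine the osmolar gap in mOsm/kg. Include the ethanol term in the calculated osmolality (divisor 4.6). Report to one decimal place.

-2.8 mOsm/kg

Calculated osmolality = 2·Na + glucose/18 + urea + ethanol/4.6
= 2·144 + 80/18 + 4.6 + 284/4.6
= 288 + 4.44 + 4.60 + 61.74
= 358.78 mOsm/kg ≈ 358.8 mOsm/kg
Osmolar gap = measured − calculated = 356 − 358.8 = -2.8 mOsm/kg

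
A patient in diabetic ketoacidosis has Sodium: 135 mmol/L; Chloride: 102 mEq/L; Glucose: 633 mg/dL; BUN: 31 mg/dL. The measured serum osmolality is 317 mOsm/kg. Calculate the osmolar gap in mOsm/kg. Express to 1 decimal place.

0.8 mOsm/kg

Calculated osmolality = 2·Na + glucose/18 + BUN/2.8
= 2·135 + 633/18 + 31/2.8
= 270 + 35.17 + 11.07
= 316.24 mOsm/kg ≈ 316.2 mOsm/kg
Osmolar gap = measured − calculated = 317 − 316.2 = 0.8 mOsm/kg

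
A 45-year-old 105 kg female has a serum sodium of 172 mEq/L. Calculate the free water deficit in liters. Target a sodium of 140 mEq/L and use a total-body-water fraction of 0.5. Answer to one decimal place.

12.0 L

TBW = 0.5 · 105 = 52.5 L
Free water deficit = TBW · (Na/140 − 1)
= 52.5 · (172/140 − 1)
= 52.5 · 0.2286
= 12 L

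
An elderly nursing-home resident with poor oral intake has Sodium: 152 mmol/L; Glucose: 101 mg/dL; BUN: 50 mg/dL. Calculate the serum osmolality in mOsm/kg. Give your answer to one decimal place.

327.5 mOsm/kg

Calculated osmolality = 2·Na + glucose/18 + BUN/2.8
= 2·152 + 101/18 + 50/2.8
= 304 + 5.61 + 17.86
= 327.47 mOsm/kg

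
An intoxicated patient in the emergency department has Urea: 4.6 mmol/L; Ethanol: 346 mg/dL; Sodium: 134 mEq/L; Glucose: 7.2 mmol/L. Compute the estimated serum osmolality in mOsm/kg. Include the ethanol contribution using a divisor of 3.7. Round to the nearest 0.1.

373.3 mOsm/kg

Calculated osmolality = 2·Na + glucose + urea + ethanol/3.7
= 2·134 + 7.2 + 4.6 + 346/3.7
= 268 + 7.20 + 4.60 + 93.51
= 373.31 mOsm/kg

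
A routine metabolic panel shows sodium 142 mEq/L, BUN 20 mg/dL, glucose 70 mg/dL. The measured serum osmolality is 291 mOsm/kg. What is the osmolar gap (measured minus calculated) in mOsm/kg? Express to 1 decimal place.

-4.0 mOsm/kg

Calculated osmolality = 2·Na + glucose/18 + BUN/2.8
= 2·142 + 70/18 + 20/2.8
= 284 + 3.89 + 7.14
= 295.03 mOsm/kg ≈ 295.0 mOsm/kg
Osmolar gap = measured − calculated = 291 − 295.0 = -4.0 mOsm/kg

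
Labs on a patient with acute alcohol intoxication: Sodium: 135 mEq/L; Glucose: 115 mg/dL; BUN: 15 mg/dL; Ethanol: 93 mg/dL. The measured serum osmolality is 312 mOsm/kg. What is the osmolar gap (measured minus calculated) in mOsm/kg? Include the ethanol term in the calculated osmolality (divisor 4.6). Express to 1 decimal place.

Calculated osmolality = 2·Na + glucose/18 + BUN/2.8 + ethanol/4.6
= 2·135 + 115/18 + 15/2.8 + 93/4.6
= 270 + 6.39 + 5.36 + 20.22
= 301.97 mOsm/kg ≈ 302.0 mOsm/kg
Osmolar gap = measured − calculated = 312 − 302.0 = 10.0 mOsm/kg

10.0 mOsm/kg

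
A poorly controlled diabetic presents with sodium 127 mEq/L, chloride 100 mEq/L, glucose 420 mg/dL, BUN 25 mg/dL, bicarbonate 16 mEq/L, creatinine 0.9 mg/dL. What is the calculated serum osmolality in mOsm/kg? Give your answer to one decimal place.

Calculated osmolality = 2·Na + glucose/18 + BUN/2.8
= 2·127 + 420/18 + 25/2.8
= 254 + 23.33 + 8.93
= 286.26 mOsm/kg

286.3 mOsm/kg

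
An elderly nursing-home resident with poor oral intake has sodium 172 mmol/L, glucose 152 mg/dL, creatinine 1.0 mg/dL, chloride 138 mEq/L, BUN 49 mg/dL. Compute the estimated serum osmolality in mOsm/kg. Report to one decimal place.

369.9 mOsm/kg

Calculated osmolality = 2·Na + glucose/18 + BUN/2.8
= 2·172 + 152/18 + 49/2.8
= 344 + 8.44 + 17.50
= 369.94 mOsm/kg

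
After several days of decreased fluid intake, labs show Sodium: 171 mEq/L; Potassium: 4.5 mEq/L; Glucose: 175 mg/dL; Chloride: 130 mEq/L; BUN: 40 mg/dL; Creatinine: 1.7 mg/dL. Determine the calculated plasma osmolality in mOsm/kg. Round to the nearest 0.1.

Calculated osmolality = 2·Na + glucose/18 + BUN/2.8
= 2·171 + 175/18 + 40/2.8
= 342 + 9.72 + 14.29
= 366.01 mOsm/kg

366.0 mOsm/kg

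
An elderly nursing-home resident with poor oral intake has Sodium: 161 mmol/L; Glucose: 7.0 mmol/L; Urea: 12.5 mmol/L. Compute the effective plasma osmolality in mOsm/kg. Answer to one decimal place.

Effective osmolality excludes urea (freely permeant across cell membranes):
2·Na + glucose
= 2·161 + 7
= 322 + 7
= 329 mOsm/kg

329.0 mOsm/kg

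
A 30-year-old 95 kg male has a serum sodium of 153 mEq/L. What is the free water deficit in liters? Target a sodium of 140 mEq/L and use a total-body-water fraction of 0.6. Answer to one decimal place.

TBW = 0.6 · 95 = 57 L
Free water deficit = TBW · (Na/140 − 1)
= 57 · (153/140 − 1)
= 57 · 0.0929
= 5.3 L

5.3 L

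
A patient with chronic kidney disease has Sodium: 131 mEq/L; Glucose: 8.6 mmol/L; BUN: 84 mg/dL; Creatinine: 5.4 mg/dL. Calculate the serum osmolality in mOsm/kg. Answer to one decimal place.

Calculated osmolality = 2·Na + glucose + BUN/2.8
= 2·131 + 8.6 + 84/2.8
= 262 + 8.60 + 30
= 300.6 mOsm/kg

300.6 mOsm/kg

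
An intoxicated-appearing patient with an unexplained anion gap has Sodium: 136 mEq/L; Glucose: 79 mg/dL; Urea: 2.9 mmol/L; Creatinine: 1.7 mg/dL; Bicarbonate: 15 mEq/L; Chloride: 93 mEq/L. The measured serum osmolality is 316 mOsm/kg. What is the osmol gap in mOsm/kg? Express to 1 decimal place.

Calculated osmolality = 2·Na + glucose/18 + urea
= 2·136 + 79/18 + 2.9
= 272 + 4.39 + 2.90
= 279.29 mOsm/kg ≈ 279.3 mOsm/kg
Osmolar gap = measured − calculated = 316 − 279.3 = 36.7 mOsm/kg

36.7 mOsm/kg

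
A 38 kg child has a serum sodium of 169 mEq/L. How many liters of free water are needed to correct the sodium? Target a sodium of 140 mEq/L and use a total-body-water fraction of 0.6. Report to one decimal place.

4.7 L

TBW = 0.6 · 38 = 22.8 L
Free water deficit = TBW · (Na/140 − 1)
= 22.8 · (169/140 − 1)
= 22.8 · 0.2071
= 4.72 L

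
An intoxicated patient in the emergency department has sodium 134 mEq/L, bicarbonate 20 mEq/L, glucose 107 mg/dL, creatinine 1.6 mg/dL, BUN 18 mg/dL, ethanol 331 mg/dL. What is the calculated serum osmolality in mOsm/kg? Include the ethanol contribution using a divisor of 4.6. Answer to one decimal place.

Calculated osmolality = 2·Na + glucose/18 + BUN/2.8 + ethanol/4.6
= 2·134 + 107/18 + 18/2.8 + 331/4.6
= 268 + 5.94 + 6.43 + 71.96
= 352.33 mOsm/kg

352.3 mOsm/kg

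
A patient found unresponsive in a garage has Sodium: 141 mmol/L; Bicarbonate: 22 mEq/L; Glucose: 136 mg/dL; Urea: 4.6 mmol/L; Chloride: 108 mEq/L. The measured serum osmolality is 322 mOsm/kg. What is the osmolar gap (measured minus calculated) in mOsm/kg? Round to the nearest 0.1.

Calculated osmolality = 2·Na + glucose/18 + urea
= 2·141 + 136/18 + 4.6
= 282 + 7.56 + 4.60
= 294.16 mOsm/kg ≈ 294.2 mOsm/kg
Osmolar gap = measured − calculated = 322 − 294.2 = 27.8 mOsm/kg

27.8 mOsm/kg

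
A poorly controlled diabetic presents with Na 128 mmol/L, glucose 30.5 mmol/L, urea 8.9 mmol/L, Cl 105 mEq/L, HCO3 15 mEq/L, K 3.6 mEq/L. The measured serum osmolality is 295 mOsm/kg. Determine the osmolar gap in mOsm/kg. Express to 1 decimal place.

Calculated osmolality = 2·Na + glucose + urea
= 2·128 + 30.5 + 8.9
= 256 + 30.50 + 8.90
= 295.4 mOsm/kg ≈ 295.4 mOsm/kg
Osmolar gap = measured − calculated = 295 − 295.4 = -0.4 mOsm/kg

-0.4 mOsm/kg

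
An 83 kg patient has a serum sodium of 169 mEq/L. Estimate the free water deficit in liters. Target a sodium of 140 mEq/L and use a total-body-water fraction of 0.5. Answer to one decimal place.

8.6 L

TBW = 0.5 · 83 = 41.5 L
Free water deficit = TBW · (Na/140 − 1)
= 41.5 · (169/140 − 1)
= 41.5 · 0.2071
= 8.59 L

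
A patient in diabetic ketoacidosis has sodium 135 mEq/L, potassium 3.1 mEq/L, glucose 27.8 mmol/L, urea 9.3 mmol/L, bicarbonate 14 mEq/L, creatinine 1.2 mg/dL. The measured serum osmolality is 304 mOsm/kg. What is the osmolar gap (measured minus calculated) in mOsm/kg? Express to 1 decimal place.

-3.1 mOsm/kg

Calculated osmolality = 2·Na + glucose + urea
= 2·135 + 27.8 + 9.3
= 270 + 27.80 + 9.30
= 307.1 mOsm/kg ≈ 307.1 mOsm/kg
Osmolar gap = measured − calculated = 304 − 307.1 = -3.1 mOsm/kg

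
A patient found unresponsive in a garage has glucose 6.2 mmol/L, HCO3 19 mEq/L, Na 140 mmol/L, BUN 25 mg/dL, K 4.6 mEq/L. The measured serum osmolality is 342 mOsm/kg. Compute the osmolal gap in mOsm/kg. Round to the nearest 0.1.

46.9 mOsm/kg

Calculated osmolality = 2·Na + glucose + BUN/2.8
= 2·140 + 6.2 + 25/2.8
= 280 + 6.20 + 8.93
= 295.13 mOsm/kg ≈ 295.1 mOsm/kg
Osmolar gap = measured − calculated = 342 − 295.1 = 46.9 mOsm/kg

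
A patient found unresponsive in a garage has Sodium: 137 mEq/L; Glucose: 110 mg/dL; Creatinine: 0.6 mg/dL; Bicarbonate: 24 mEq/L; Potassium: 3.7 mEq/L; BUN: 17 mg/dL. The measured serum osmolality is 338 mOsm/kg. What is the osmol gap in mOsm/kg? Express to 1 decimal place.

Calculated osmolality = 2·Na + glucose/18 + BUN/2.8
= 2·137 + 110/18 + 17/2.8
= 274 + 6.11 + 6.07
= 286.18 mOsm/kg ≈ 286.2 mOsm/kg
Osmolar gap = measured − calculated = 338 − 286.2 = 51.8 mOsm/kg

51.8 mOsm/kg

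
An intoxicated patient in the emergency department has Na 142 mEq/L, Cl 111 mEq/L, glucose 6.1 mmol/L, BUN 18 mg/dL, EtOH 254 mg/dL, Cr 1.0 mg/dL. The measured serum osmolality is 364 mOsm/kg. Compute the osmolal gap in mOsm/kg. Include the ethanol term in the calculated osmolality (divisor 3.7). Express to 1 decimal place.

-1.2 mOsm/kg

Calculated osmolality = 2·Na + glucose + BUN/2.8 + ethanol/3.7
= 2·142 + 6.1 + 18/2.8 + 254/3.7
= 284 + 6.10 + 6.43 + 68.65
= 365.18 mOsm/kg ≈ 365.2 mOsm/kg
Osmolar gap = measured − calculated = 364 − 365.2 = -1.2 mOsm/kg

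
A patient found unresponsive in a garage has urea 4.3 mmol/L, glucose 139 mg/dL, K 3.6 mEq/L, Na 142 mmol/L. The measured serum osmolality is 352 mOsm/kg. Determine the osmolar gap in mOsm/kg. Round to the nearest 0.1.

Calculated osmolality = 2·Na + glucose/18 + urea
= 2·142 + 139/18 + 4.3
= 284 + 7.72 + 4.30
= 296.02 mOsm/kg ≈ 296.0 mOsm/kg
Osmolar gap = measured − calculated = 352 − 296.0 = 56.0 mOsm/kg

56.0 mOsm/kg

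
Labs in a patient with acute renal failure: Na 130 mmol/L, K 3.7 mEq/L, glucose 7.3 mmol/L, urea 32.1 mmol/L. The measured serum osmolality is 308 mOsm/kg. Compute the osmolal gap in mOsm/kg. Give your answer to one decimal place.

Calculated osmolality = 2·Na + glucose + urea
= 2·130 + 7.3 + 32.1
= 260 + 7.30 + 32.10
= 299.4 mOsm/kg ≈ 299.4 mOsm/kg
Osmolar gap = measured − calculated = 308 − 299.4 = 8.6 mOsm/kg

8.6 mOsm/kg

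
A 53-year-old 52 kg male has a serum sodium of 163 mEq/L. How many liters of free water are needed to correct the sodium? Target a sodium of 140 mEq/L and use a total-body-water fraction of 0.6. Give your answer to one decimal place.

5.1 L

TBW = 0.6 · 52 = 31.2 L
Free water deficit = TBW · (Na/140 − 1)
= 31.2 · (163/140 − 1)
= 31.2 · 0.1643
= 5.13 L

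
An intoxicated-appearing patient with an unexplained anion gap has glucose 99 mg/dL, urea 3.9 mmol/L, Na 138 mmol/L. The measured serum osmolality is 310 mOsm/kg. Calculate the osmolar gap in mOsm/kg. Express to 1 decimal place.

24.6 mOsm/kg

Calculated osmolality = 2·Na + glucose/18 + urea
= 2·138 + 99/18 + 3.9
= 276 + 5.50 + 3.90
= 285.4 mOsm/kg ≈ 285.4 mOsm/kg
Osmolar gap = measured − calculated = 310 − 285.4 = 24.6 mOsm/kg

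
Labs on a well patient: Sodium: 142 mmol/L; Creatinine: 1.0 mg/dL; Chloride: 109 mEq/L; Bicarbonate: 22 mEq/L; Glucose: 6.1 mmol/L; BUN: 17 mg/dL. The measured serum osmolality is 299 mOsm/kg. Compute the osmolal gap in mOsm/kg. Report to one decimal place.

2.8 mOsm/kg

Calculated osmolality = 2·Na + glucose + BUN/2.8
= 2·142 + 6.1 + 17/2.8
= 284 + 6.10 + 6.07
= 296.17 mOsm/kg ≈ 296.2 mOsm/kg
Osmolar gap = measured − calculated = 299 − 296.2 = 2.8 mOsm/kg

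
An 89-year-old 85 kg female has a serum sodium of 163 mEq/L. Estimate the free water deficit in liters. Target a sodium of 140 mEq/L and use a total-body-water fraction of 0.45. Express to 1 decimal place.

6.3 L

TBW = 0.45 · 85 = 38.25 L
Free water deficit = TBW · (Na/140 − 1)
= 38.25 · (163/140 − 1)
= 38.25 · 0.1643
= 6.28 L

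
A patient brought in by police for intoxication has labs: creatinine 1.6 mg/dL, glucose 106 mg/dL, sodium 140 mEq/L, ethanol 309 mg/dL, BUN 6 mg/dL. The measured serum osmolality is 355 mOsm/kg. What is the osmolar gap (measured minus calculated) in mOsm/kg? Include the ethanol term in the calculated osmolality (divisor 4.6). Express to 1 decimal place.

-0.2 mOsm/kg

Calculated osmolality = 2·Na + glucose/18 + BUN/2.8 + ethanol/4.6
= 2·140 + 106/18 + 6/2.8 + 309/4.6
= 280 + 5.89 + 2.14 + 67.17
= 355.2 mOsm/kg ≈ 355.2 mOsm/kg
Osmolar gap = measured − calculated = 355 − 355.2 = -0.2 mOsm/kg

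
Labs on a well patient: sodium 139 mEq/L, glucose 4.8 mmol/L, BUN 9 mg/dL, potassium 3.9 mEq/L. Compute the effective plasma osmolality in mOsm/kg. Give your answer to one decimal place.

Effective osmolality excludes urea (freely permeant across cell membranes):
2·Na + glucose
= 2·139 + 4.8
= 278 + 4.8
= 282.8 mOsm/kg

282.8 mOsm/kg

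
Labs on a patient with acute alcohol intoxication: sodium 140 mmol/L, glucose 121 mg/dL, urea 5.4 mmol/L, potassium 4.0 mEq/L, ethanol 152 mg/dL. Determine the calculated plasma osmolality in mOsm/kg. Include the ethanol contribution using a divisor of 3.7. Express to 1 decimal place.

Calculated osmolality = 2·Na + glucose/18 + urea + ethanol/3.7
= 2·140 + 121/18 + 5.4 + 152/3.7
= 280 + 6.72 + 5.40 + 41.08
= 333.2 mOsm/kg

333.2 mOsm/kg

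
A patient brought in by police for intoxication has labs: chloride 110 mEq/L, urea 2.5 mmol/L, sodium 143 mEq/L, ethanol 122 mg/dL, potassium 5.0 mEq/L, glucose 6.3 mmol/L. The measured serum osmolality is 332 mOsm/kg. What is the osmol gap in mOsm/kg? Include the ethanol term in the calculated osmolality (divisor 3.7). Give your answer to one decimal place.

4.2 mOsm/kg

Calculated osmolality = 2·Na + glucose + urea + ethanol/3.7
= 2·143 + 6.3 + 2.5 + 122/3.7
= 286 + 6.30 + 2.50 + 32.97
= 327.77 mOsm/kg ≈ 327.8 mOsm/kg
Osmolar gap = measured − calculated = 332 − 327.8 = 4.2 mOsm/kg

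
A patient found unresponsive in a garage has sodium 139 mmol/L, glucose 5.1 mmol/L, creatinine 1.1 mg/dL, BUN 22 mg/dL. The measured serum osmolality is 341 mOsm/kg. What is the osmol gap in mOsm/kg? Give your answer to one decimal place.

Calculated osmolality = 2·Na + glucose + BUN/2.8
= 2·139 + 5.1 + 22/2.8
= 278 + 5.10 + 7.86
= 290.96 mOsm/kg ≈ 291.0 mOsm/kg
Osmolar gap = measured − calculated = 341 − 291.0 = 50.0 mOsm/kg

50.0 mOsm/kg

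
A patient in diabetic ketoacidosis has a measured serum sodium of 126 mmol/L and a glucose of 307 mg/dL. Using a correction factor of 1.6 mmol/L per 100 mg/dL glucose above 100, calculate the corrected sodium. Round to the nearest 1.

Corrected Na = measured Na + 1.6 · (glucose − 100)/100
= 126 + 1.6 · (307 − 100)/100
= 126 + 3.3
= 129.3 mmol/L

129 mmol/L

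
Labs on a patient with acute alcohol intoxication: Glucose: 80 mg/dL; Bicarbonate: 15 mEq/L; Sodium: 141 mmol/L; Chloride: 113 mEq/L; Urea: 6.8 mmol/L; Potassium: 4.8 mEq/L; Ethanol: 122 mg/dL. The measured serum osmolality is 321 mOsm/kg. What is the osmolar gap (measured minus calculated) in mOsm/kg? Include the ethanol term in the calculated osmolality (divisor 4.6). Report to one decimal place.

Calculated osmolality = 2·Na + glucose/18 + urea + ethanol/4.6
= 2·141 + 80/18 + 6.8 + 122/4.6
= 282 + 4.44 + 6.80 + 26.52
= 319.76 mOsm/kg ≈ 319.8 mOsm/kg
Osmolar gap = measured − calculated = 321 − 319.8 = 1.2 mOsm/kg

1.2 mOsm/kg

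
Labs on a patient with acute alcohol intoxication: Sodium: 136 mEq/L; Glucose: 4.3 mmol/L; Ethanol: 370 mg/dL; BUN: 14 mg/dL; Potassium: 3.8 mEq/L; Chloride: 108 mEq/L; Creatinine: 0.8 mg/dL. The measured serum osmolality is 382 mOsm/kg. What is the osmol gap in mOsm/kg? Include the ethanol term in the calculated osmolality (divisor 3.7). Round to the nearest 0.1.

0.7 mOsm/kg

Calculated osmolality = 2·Na + glucose + BUN/2.8 + ethanol/3.7
= 2·136 + 4.3 + 14/2.8 + 370/3.7
= 272 + 4.30 + 5 + 100
= 381.3 mOsm/kg ≈ 381.3 mOsm/kg
Osmolar gap = measured − calculated = 382 − 381.3 = 0.7 mOsm/kg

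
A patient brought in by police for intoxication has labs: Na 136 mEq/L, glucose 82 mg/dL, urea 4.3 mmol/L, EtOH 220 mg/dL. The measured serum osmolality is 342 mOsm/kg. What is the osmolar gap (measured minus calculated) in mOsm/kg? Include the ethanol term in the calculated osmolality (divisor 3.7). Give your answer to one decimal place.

1.7 mOsm/kg

Calculated osmolality = 2·Na + glucose/18 + urea + ethanol/3.7
= 2·136 + 82/18 + 4.3 + 220/3.7
= 272 + 4.56 + 4.30 + 59.46
= 340.32 mOsm/kg ≈ 340.3 mOsm/kg
Osmolar gap = measured − calculated = 342 − 340.3 = 1.7 mOsm/kg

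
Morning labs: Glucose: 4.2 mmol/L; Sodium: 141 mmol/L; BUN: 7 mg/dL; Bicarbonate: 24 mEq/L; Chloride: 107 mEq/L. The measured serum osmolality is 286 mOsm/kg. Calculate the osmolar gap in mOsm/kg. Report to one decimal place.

Calculated osmolality = 2·Na + glucose + BUN/2.8
= 2·141 + 4.2 + 7/2.8
= 282 + 4.20 + 2.50
= 288.7 mOsm/kg ≈ 288.7 mOsm/kg
Osmolar gap = measured − calculated = 286 − 288.7 = -2.7 mOsm/kg

-2.7 mOsm/kg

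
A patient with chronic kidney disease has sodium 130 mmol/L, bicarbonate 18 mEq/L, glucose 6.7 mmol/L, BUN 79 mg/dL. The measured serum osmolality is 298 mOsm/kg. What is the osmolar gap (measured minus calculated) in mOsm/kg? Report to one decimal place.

Calculated osmolality = 2·Na + glucose + BUN/2.8
= 2·130 + 6.7 + 79/2.8
= 260 + 6.70 + 28.21
= 294.91 mOsm/kg ≈ 294.9 mOsm/kg
Osmolar gap = measured − calculated = 298 − 294.9 = 3.1 mOsm/kg

3.1 mOsm/kg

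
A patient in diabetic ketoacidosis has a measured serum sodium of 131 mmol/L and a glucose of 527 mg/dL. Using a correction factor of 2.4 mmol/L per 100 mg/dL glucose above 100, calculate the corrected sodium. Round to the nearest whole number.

141 mmol/L

Corrected Na = measured Na + 2.4 · (glucose − 100)/100
= 131 + 2.4 · (527 − 100)/100
= 131 + 10.2
= 141.2 mmol/L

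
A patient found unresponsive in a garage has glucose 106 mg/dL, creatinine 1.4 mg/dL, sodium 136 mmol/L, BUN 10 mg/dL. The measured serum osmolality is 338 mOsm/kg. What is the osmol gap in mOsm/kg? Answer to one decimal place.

Calculated osmolality = 2·Na + glucose/18 + BUN/2.8
= 2·136 + 106/18 + 10/2.8
= 272 + 5.89 + 3.57
= 281.46 mOsm/kg ≈ 281.5 mOsm/kg
Osmolar gap = measured − calculated = 338 − 281.5 = 56.5 mOsm/kg

56.5 mOsm/kg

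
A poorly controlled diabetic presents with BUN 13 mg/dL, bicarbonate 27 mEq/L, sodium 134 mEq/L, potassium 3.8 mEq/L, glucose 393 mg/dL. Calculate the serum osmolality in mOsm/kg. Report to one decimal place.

294.5 mOsm/kg

Calculated osmolality = 2·Na + glucose/18 + BUN/2.8
= 2·134 + 393/18 + 13/2.8
= 268 + 21.83 + 4.64
= 294.47 mOsm/kg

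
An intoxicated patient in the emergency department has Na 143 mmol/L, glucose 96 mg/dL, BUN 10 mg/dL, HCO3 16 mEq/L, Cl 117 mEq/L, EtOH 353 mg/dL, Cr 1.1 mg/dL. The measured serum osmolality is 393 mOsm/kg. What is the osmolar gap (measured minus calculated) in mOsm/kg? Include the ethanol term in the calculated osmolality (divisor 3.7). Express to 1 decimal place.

2.7 mOsm/kg

Calculated osmolality = 2·Na + glucose/18 + BUN/2.8 + ethanol/3.7
= 2·143 + 96/18 + 10/2.8 + 353/3.7
= 286 + 5.33 + 3.57 + 95.41
= 390.31 mOsm/kg ≈ 390.3 mOsm/kg
Osmolar gap = measured − calculated = 393 − 390.3 = 2.7 mOsm/kg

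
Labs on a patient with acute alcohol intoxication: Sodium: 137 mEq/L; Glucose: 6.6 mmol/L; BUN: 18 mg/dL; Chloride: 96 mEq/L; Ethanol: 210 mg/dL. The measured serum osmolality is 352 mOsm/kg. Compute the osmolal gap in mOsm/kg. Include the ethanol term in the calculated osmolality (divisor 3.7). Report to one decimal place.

8.2 mOsm/kg

Calculated osmolality = 2·Na + glucose + BUN/2.8 + ethanol/3.7
= 2·137 + 6.6 + 18/2.8 + 210/3.7
= 274 + 6.60 + 6.43 + 56.76
= 343.79 mOsm/kg ≈ 343.8 mOsm/kg
Osmolar gap = measured − calculated = 352 − 343.8 = 8.2 mOsm/kg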